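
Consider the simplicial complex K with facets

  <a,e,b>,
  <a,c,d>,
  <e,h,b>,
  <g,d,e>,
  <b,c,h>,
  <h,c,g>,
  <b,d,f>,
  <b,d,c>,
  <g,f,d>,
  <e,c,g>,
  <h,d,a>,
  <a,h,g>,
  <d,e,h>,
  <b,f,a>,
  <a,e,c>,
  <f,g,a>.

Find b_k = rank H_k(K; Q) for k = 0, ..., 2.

b_0 = 1, b_1 = 2, b_2 = 1.

Take the total order a < b < c < d < e < f < g < h on the vertex set. Then K (dimension 2) consists of the simplices:

  0-simplices (8): a, b, c, d, e, f, g, h
  1-simplices (24): ab, ac, ad, ae, af, ag, ah, bc, bd, be, bf, bh, cd, ce, cg, ch, de, df, dg, dh, eg, eh, fg, gh
  2-simplices (16): abe, abf, acd, ace, adh, afg, agh, bcd, bch, bdf, beh, ceg, cgh, deg, deh, dfg

so the chain groups are C_0 ≅ Z^8, C_1 ≅ Z^24, C_2 ≅ Z^16.

∂_1: C_1 → C_0 sends each edge [p,q] (with p < q) to q − p. For instance
  ∂eg = g − e.
This gives a 8×24 integer matrix of rank 7; reducing to Smith normal form yields diagonal entries (1,1,1,1,1,1,1).

The boundary map ∂_2: C_2 → C_1 acts by ∂[p,q,r] = [q,r] − [p,r] + [p,q]. For instance
  ∂bcd = cd − bd + bc,
  ∂deg = eg − dg + de.
This gives a 24×16 integer matrix of rank 15; reducing to Smith normal form yields diagonal entries (1,1,1,1,1,1,1,1,1,1,1,1,1,1,1).

Reading off H_k = ker ∂_k / im ∂_{k+1}:

  H_0: rank C_0 − rank ∂_1 = 8 − 7 = 1, and the invariant factors of ∂_1 are all 1, so H_0 ≅ Z.
  H_1: rank ker ∂_1 − rank ∂_2 = (24 − 7) − 15 = 2, and the invariant factors of ∂_2 are all 1, so H_1 ≅ Z^2.
  H_2: rank ker ∂_2 − rank ∂_3 = (16 − 15) − 0 = 1, and there is no ∂_3, so H_2 ≅ Z.

Hence the Betti numbers are b_0 = 1, b_1 = 2, b_2 = 1.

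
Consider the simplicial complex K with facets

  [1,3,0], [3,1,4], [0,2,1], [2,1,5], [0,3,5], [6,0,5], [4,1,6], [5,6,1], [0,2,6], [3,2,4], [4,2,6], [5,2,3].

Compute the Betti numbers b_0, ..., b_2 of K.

Take the total order 0 < 1 < 2 < 3 < 4 < 5 < 6 on the vertex set. Then K (dimension 2) consists of the simplices:

  0-simplices (7): [0], [1], [2], [3], [4], [5], [6]
  1-simplices (18): [0,1], [0,2], [0,3], [0,5], [0,6], [1,2], [1,3], [1,4], [1,5], [1,6], [2,3], [2,4], [2,5], [2,6], [3,4], [3,5], [4,6], [5,6]
  2-simplices (12): [0,1,2], [0,1,3], [0,2,6], [0,3,5], [0,5,6], [1,2,5], [1,3,4], [1,4,6], [1,5,6], [2,3,4], [2,3,5], [2,4,6]

Hence C_0 ≅ Z^7, C_1 ≅ Z^18, C_2 ≅ Z^12.

Boundary ∂_1: C_1 → C_0 is given by ∂[p,q] = [q] − [p].
The resulting 7×18 matrix has rank 6, and its Smith normal form has invariant factors (1,1,1,1,1,1).

Boundary ∂_2: C_2 → C_1 sends each 2-simplex [p,q,r] to [q,r] − [p,r] + [p,q]. For instance
  ∂[2,3,5] = [3,5] − [2,5] + [2,3],
  ∂[1,5,6] = [5,6] − [1,6] + [1,5].
The 18×12 boundary matrix has rank 12 and Smith normal form diag(1,1,1,1,1,1,1,1,1,1,1,2).

Reading off H_k = ker ∂_k / im ∂_{k+1}:

  H_0: rank C_0 − rank ∂_1 = 7 − 6 = 1, and the invariant factors of ∂_1 are all 1, so H_0 ≅ Z.
  H_1: rank ker ∂_1 − rank ∂_2 = (18 − 6) − 12 = 0, and ∂_2 has invariant factor 2 > 1, so H_1 ≅ Z_2.
  H_2: rank ker ∂_2 − rank ∂_3 = (12 − 12) − 0 = 0, and there is no ∂_3, so H_2 ≅ 0.

Hence the Betti numbers are b_0 = 1, b_1 = 0, b_2 = 0.

b_0 = 1, b_1 = 0, b_2 = 0.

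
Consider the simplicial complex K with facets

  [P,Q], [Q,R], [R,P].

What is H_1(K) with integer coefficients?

H_1 ≅ Z.

We work with the vertex ordering P < Q < R. The simplices of K, each written with vertices in increasing order, are:

  0-simplices (3): P, Q, R
  1-simplices (3): PQ, PR, QR

giving chain groups C_0 ≅ Z^3, C_1 ≅ Z^3.

Boundary ∂_1: C_1 → C_0 sends each edge [p,q] (with p < q) to q − p.
As a 3×3 matrix over Z this has rank 2, with invariant factors (1,1).

Computing H_k = (kernel of ∂_k) / (image of ∂_{k+1}):

  H_1: rank ker ∂_1 − rank ∂_2 = (3 − 2) − 0 = 1, and there is no ∂_2, so H_1 = Z.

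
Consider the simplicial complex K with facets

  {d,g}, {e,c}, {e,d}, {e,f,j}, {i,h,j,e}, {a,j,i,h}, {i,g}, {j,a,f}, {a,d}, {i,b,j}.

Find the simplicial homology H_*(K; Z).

H_0 ≅ Z,  H_1 ≅ Z^2,  H_2 = 0,  H_3 = 0.

Order the vertices as a < b < c < d < e < f < g < h < i < j. Listing each simplex with vertices in this order, K has dimension 3 with simplices:

  0-simplices (10): a, b, c, d, e, f, g, h, i, j
  1-simplices (19): ad, af, ah, ai, aj, bi, bj, ce, de, dg, ef, eh, ei, ej, fj, gi, hi, hj, ij
  2-simplices (10): afj, ahi, ahj, aij, bij, efj, ehi, ehj, eij, hij
  3-simplices (2): ahij, ehij

so the chain groups are C_0 ≅ Z^10, C_1 ≅ Z^19, C_2 ≅ Z^10, C_3 ≅ Z^2.

∂_1: C_1 → C_0 maps an edge to its endpoints' difference, ∂[p,q] = q − p. For instance
  ∂ef = f − e.
As a 10×19 matrix over Z this has rank 9, with invariant factors (1,1,1,1,1,1,1,1,1).

The boundary map ∂_2: C_2 → C_1 maps a triangle to the signed sum of its edges. For instance
  ∂ahi = hi − ai + ah,
  ∂efj = fj − ej + ef.
As a 19×10 matrix over Z this has rank 8, with invariant factors (1,1,1,1,1,1,1,1).

The boundary map ∂_3: C_3 → C_2 sends each 3-simplex σ to the alternating sum Σ_i (−1)^i (σ with its i-th vertex removed). For instance
  ∂ehij = hij − eij + ehj − ehi,
  ∂ahij = hij − aij + ahj − ahi.
The resulting 10×2 matrix has rank 2, and its Smith normal form has invariant factors (1,1).

Now H_k = ker ∂_k / im ∂_{k+1}, so:

  H_0: rank C_0 − rank ∂_1 = 10 − 9 = 1, and the invariant factors of ∂_1 are all 1, so H_0 = Z.
  H_1: rank ker ∂_1 − rank ∂_2 = (19 − 9) − 8 = 2, and the invariant factors of ∂_2 are all 1, so H_1 = Z^2.
  H_2: rank ker ∂_2 − rank ∂_3 = (10 − 8) − 2 = 0, and the invariant factors of ∂_3 are all 1, so H_2 = 0.
  H_3: rank ker ∂_3 − rank ∂_4 = (2 − 2) − 0 = 0, and there is no ∂_4, so H_3 = 0.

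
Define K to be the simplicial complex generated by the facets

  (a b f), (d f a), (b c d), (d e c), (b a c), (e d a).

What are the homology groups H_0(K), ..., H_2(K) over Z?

H_0 = Z,  H_1 = Z,  H_2 = 0.

K has 6 vertices, 12 edges, 6 triangles.
rank ∂_0 = 0, rank ∂_1 = 5 ⇒ b_0 = 6 − 0 − 5 = 1; all invariant factors of ∂_1 are 1 so no torsion. So H_0 = Z.
rank ∂_1 = 5, rank ∂_2 = 6 ⇒ b_1 = 12 − 5 − 6 = 1; all invariant factors of ∂_2 are 1 so no torsion. So H_1 = Z.
rank ∂_2 = 6, rank ∂_3 = 0 ⇒ b_2 = 6 − 6 − 0 = 0. So H_2 = 0.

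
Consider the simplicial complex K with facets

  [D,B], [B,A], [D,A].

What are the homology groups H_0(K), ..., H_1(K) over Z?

K has 3 vertices, 3 edges.
rank ∂_0 = 0, rank ∂_1 = 2 ⇒ b_0 = 3 − 0 − 2 = 1; all invariant factors of ∂_1 are 1 so no torsion. So H_0 = Z.
rank ∂_1 = 2, rank ∂_2 = 0 ⇒ b_1 = 3 − 2 − 0 = 1. So H_1 = Z.

H_0 = Z,  H_1 = Z.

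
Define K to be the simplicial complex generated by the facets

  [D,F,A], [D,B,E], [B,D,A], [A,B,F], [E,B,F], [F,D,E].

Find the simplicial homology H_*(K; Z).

We work with the vertex ordering A < B < D < E < F. The simplices of K, each written with vertices in increasing order, are:

  0-simplices (5): A, B, D, E, F
  1-simplices (9): AB, AD, AF, BD, BE, BF, DE, DF, EF
  2-simplices (6): ABD, ABF, ADF, BDE, BEF, DEF

so the chain groups are C_0 ≅ Z^5, C_1 ≅ Z^9, C_2 ≅ Z^6.

Boundary ∂_1: C_1 → C_0 maps an edge to its endpoints' difference, ∂[p,q] = q − p. For instance
  ∂AD = D − A.
As a 5×9 matrix over Z this has rank 4, with invariant factors (1,1,1,1).

Boundary ∂_2: C_2 → C_1 maps a triangle to the signed sum of its edges. For instance
  ∂ADF = DF − AF + AD,
  ∂ABF = BF − AF + AB.
The resulting 9×6 matrix has rank 5, and its Smith normal form has invariant factors (1,1,1,1,1).

Computing H_k = (kernel of ∂_k) / (image of ∂_{k+1}):

  H_0: rank C_0 − rank ∂_1 = 5 − 4 = 1, and the invariant factors of ∂_1 are all 1, so H_0 = Z.
  H_1: rank ker ∂_1 − rank ∂_2 = (9 − 4) − 5 = 0, and the invariant factors of ∂_2 are all 1, so H_1 = 0.
  H_2: rank ker ∂_2 − rank ∂_3 = (6 − 5) − 0 = 1, and there is no ∂_3, so H_2 = Z.

As a check, the Euler characteristic is 5 − 9 + 6 = 2, which agrees with 1 − 0 + 1 = 2.

H_0 ≅ Z,  H_1 = 0,  H_2 ≅ Z.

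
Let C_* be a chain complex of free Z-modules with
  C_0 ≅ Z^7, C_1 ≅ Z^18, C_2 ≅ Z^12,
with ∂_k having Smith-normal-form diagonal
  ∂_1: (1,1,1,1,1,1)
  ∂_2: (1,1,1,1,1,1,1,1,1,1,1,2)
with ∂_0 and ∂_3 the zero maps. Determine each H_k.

H_0 = Z,  H_1 = Z/2Z,  H_2 = 0.

H_0: b_0 = 7 − 0 − 6 = 1; torsion from ∂_1 factors > 1: none. So H_0 = Z.
H_1: b_1 = 18 − 6 − 12 = 0; torsion from ∂_2 factors > 1: [2]. So H_1 = Z/2Z.
H_2: b_2 = 12 − 12 − 0 = 0; torsion from ∂_3 factors > 1: none. So H_2 = 0.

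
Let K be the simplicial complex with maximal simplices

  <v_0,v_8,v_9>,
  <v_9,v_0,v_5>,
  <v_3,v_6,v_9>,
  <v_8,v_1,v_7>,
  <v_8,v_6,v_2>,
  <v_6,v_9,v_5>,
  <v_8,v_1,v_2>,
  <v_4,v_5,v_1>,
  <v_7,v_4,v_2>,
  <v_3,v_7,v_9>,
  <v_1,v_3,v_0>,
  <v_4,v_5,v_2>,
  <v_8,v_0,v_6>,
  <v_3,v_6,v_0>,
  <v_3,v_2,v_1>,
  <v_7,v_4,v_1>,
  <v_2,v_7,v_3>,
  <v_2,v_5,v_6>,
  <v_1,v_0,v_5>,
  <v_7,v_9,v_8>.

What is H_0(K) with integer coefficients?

H_0 ≅ Z.

Fix the vertex order v_0 < v_1 < v_2 < v_3 < v_4 < v_5 < v_6 < v_7 < v_8 < v_9 and write every simplex with vertices in increasing order. Then dim K = 2 and the simplices of K are:

  0-simplices (10): [v_0], [v_1], [v_2], [v_3], [v_4], [v_5], [v_6], [v_7], [v_8], [v_9]
  1-simplices (30): (30 of them)
  2-simplices (20): (20 of them)

Hence C_0 ≅ Z^10, C_1 ≅ Z^30, C_2 ≅ Z^20.

Boundary ∂_1: C_1 → C_0 sends each edge [p,q] (with p < q) to q − p. For instance
  ∂[v_2,v_3] = [v_3] − [v_2].
The resulting 10×30 matrix has rank 9, and its Smith normal form has invariant factors (1,1,1,1,1,1,1,1,1).

∂_2: C_2 → C_1 maps a triangle to the signed sum of its edges. For instance
  ∂[v_2,v_6,v_8] = [v_6,v_8] − [v_2,v_8] + [v_2,v_6],
  ∂[v_0,v_1,v_5] = [v_1,v_5] − [v_0,v_5] + [v_0,v_1].
The 30×20 boundary matrix has rank 20 and Smith normal form diag(1,1,1,1,1,1,1,1,1,1,1,1,1,1,1,1,1,1,1,2).

Now H_k = ker ∂_k / im ∂_{k+1}, so:

  H_0: rank C_0 − rank ∂_1 = 10 − 9 = 1, and the invariant factors of ∂_1 are all 1, so H_0 ≅ Z.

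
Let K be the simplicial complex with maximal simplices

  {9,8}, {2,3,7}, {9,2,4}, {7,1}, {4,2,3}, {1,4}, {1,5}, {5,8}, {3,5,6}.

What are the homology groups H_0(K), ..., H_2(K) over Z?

H_0 = Z,  H_1 = Z^3,  H_2 = 0.

Fix the vertex order 1 < 2 < 3 < 4 < 5 < 6 < 7 < 8 < 9 and write every simplex with vertices in increasing order. Then dim K = 2 and the simplices of K are:

  0-simplices (9): [1], [2], [3], [4], [5], [6], [7], [8], [9]
  1-simplices (15): [1,4], [1,5], [1,7], [2,3], [2,4], [2,7], [2,9], [3,4], [3,5], [3,6], [3,7], [4,9], [5,6], [5,8], [8,9]
  2-simplices (4): [2,3,4], [2,3,7], [2,4,9], [3,5,6]

giving chain groups C_0 ≅ Z^9, C_1 ≅ Z^15, C_2 ≅ Z^4.

∂_1: C_1 → C_0 sends each edge [p,q] (with p < q) to q − p. For instance
  ∂[4,9] = [9] − [4].
The 9×15 boundary matrix has rank 8 and Smith normal form diag(1,1,1,1,1,1,1,1).

∂_2: C_2 → C_1 sends each 2-simplex [p,q,r] to [q,r] − [p,r] + [p,q]. For instance
  ∂[2,4,9] = [4,9] − [2,9] + [2,4],
  ∂[2,3,4] = [3,4] − [2,4] + [2,3].
The 15×4 boundary matrix has rank 4 and Smith normal form diag(1,1,1,1).

Reading off H_k = ker ∂_k / im ∂_{k+1}:

  H_0: rank C_0 − rank ∂_1 = 9 − 8 = 1, and the invariant factors of ∂_1 are all 1, so H_0 ≅ Z.
  H_1: rank ker ∂_1 − rank ∂_2 = (15 − 8) − 4 = 3, and the invariant factors of ∂_2 are all 1, so H_1 ≅ Z^3.
  H_2: rank ker ∂_2 − rank ∂_3 = (4 − 4) − 0 = 0, and there is no ∂_3, so H_2 ≅ 0.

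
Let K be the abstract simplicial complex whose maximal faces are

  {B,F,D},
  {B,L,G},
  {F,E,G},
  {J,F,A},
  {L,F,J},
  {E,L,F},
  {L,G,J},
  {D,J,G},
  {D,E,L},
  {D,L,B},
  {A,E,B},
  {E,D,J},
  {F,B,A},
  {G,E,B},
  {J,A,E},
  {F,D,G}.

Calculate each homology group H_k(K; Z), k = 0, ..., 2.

H_0 ≅ Z,  H_1 ≅ Z^2,  H_2 ≅ Z.

K has 8 vertices, 24 edges, 16 triangles.
rank ∂_0 = 0, rank ∂_1 = 7 ⇒ b_0 = 8 − 0 − 7 = 1; all invariant factors of ∂_1 are 1 so no torsion. So H_0 = Z.
rank ∂_1 = 7, rank ∂_2 = 15 ⇒ b_1 = 24 − 7 − 15 = 2; all invariant factors of ∂_2 are 1 so no torsion. So H_1 = Z^2.
rank ∂_2 = 15, rank ∂_3 = 0 ⇒ b_2 = 16 − 15 − 0 = 1. So H_2 = Z.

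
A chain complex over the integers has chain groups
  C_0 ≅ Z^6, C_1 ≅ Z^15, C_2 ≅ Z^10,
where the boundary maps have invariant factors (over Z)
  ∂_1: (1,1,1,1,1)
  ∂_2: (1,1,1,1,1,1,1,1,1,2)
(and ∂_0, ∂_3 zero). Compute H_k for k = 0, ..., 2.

H_0 ≅ Z,  H_1 ≅ Z/2Z,  H_2 = 0.

H_0: b_0 = 6 − 0 − 5 = 1; torsion from ∂_1 factors > 1: none. So H_0 ≅ Z.
H_1: b_1 = 15 − 5 − 10 = 0; torsion from ∂_2 factors > 1: [2]. So H_1 ≅ Z/2Z.
H_2: b_2 = 10 − 10 − 0 = 0; torsion from ∂_3 factors > 1: none. So H_2 ≅ 0.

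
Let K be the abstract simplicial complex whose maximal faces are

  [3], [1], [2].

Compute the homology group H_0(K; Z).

H_0 = Z^3.

Take the total order 1 < 2 < 3 on the vertex set. Then K (dimension 0) consists of the simplices:

  0-simplices (3): [1], [2], [3]

giving chain groups C_0 ≅ Z^3.

Now H_k = ker ∂_k / im ∂_{k+1}, so:

  H_0: rank C_0 − rank ∂_1 = 3 − 0 = 3, and there is no ∂_1, so H_0 = Z^3.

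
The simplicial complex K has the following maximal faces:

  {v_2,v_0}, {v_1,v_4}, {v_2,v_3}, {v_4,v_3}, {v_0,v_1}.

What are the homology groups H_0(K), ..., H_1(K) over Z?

Fix the vertex order v_0 < v_1 < v_2 < v_3 < v_4 and write every simplex with vertices in increasing order. Then dim K = 1 and the simplices of K are:

  0-simplices (5): [v_0], [v_1], [v_2], [v_3], [v_4]
  1-simplices (5): [v_0,v_1], [v_0,v_2], [v_1,v_4], [v_2,v_3], [v_3,v_4]

so the chain groups are C_0 ≅ Z^5, C_1 ≅ Z^5.

Boundary ∂_1: C_1 → C_0 is given by ∂[p,q] = [q] − [p]. For instance
  ∂[v_1,v_4] = [v_4] − [v_1].
This gives a 5×5 integer matrix of rank 4; reducing to Smith normal form yields diagonal entries (1,1,1,1).

Reading off H_k = ker ∂_k / im ∂_{k+1}:

  H_0: rank C_0 − rank ∂_1 = 5 − 4 = 1, and the invariant factors of ∂_1 are all 1, so H_0 ≅ Z.
  H_1: rank ker ∂_1 − rank ∂_2 = (5 − 4) − 0 = 1, and there is no ∂_2, so H_1 ≅ Z.

H_0 = Z,  H_1 = Z.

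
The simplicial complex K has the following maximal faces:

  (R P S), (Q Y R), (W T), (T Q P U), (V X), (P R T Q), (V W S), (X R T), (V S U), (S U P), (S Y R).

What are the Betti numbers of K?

Take the total order P < Q < R < S < T < U < V < W < X < Y on the vertex set. Then K (dimension 3) consists of the simplices:

  0-simplices (10): P, Q, R, S, T, U, V, W, X, Y
  1-simplices (23): PQ, PR, PS, PT, PU, QR, QT, QU, QY, RS, RT, RX, RY, SU, SV, SW, SY, TU, TW, TX, UV, VW, VX
  2-simplices (14): PQR, PQT, PQU, PRS, PRT, PSU, PTU, QRT, QRY, QTU, RSY, RTX, SUV, SVW
  3-simplices (2): PQRT, PQTU

Hence C_0 ≅ Z^10, C_1 ≅ Z^23, C_2 ≅ Z^14, C_3 ≅ Z^2.

The boundary map ∂_1: C_1 → C_0 sends each edge [p,q] (with p < q) to q − p.
As a 10×23 matrix over Z this has rank 9, with invariant factors (1,1,1,1,1,1,1,1,1).

∂_2: C_2 → C_1 acts by ∂[p,q,r] = [q,r] − [p,r] + [p,q]. For instance
  ∂QRT = RT − QT + QR,
  ∂RSY = SY − RY + RS.
As a 23×14 matrix over Z this has rank 12, with invariant factors (1,1,1,1,1,1,1,1,1,1,1,1).

The boundary map ∂_3: C_3 → C_2 sends each 3-simplex σ to the alternating sum Σ_i (−1)^i (σ with its i-th vertex removed). For instance
  ∂PQTU = QTU − PTU + PQU − PQT,
  ∂PQRT = QRT − PRT + PQT − PQR.
As a 14×2 matrix over Z this has rank 2, with invariant factors (1,1).

From H_k ≅ ker(∂_k) / im(∂_{k+1}) we obtain:

  H_0: rank C_0 − rank ∂_1 = 10 − 9 = 1, and the invariant factors of ∂_1 are all 1, so H_0 = Z.
  H_1: rank ker ∂_1 − rank ∂_2 = (23 − 9) − 12 = 2, and the invariant factors of ∂_2 are all 1, so H_1 = Z^2.
  H_2: rank ker ∂_2 − rank ∂_3 = (14 − 12) − 2 = 0, and the invariant factors of ∂_3 are all 1, so H_2 = 0.
  H_3: rank ker ∂_3 − rank ∂_4 = (2 − 2) − 0 = 0, and there is no ∂_4, so H_3 = 0.

As a check, the Euler characteristic is 10 − 23 + 14 − 2 = -1, which agrees with 1 − 2 + 0 − 0 = -1.

Hence the Betti numbers are b_0 = 1, b_1 = 2, b_2 = 0, b_3 = 0.

b_0 = 1, b_1 = 2, b_2 = 0, b_3 = 0.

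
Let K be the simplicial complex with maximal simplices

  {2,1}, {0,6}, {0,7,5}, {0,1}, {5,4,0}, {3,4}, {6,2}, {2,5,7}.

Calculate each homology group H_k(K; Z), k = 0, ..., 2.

We work with the vertex ordering 0 < 1 < 2 < 3 < 4 < 5 < 6 < 7. The simplices of K, each written with vertices in increasing order, are:

  0-simplices (8): [0], [1], [2], [3], [4], [5], [6], [7]
  1-simplices (12): [0,1], [0,4], [0,5], [0,6], [0,7], [1,2], [2,5], [2,6], [2,7], [3,4], [4,5], [5,7]
  2-simplices (3): [0,4,5], [0,5,7], [2,5,7]

Hence C_0 ≅ Z^8, C_1 ≅ Z^12, C_2 ≅ Z^3.

Boundary ∂_1: C_1 → C_0 is given by ∂[p,q] = [q] − [p]. For instance
  ∂[2,6] = [6] − [2].
The resulting 8×12 matrix has rank 7, and its Smith normal form has invariant factors (1,1,1,1,1,1,1).

The boundary map ∂_2: C_2 → C_1 sends each 2-simplex [p,q,r] to [q,r] − [p,r] + [p,q]. For instance
  ∂[2,5,7] = [5,7] − [2,7] + [2,5],
  ∂[0,5,7] = [5,7] − [0,7] + [0,5].
The 12×3 boundary matrix has rank 3 and Smith normal form diag(1,1,1).

Now H_k = ker ∂_k / im ∂_{k+1}, so:

  H_0: rank C_0 − rank ∂_1 = 8 − 7 = 1, and the invariant factors of ∂_1 are all 1, so H_0 ≅ Z.
  H_1: rank ker ∂_1 − rank ∂_2 = (12 − 7) − 3 = 2, and the invariant factors of ∂_2 are all 1, so H_1 ≅ Z^2.
  H_2: rank ker ∂_2 − rank ∂_3 = (3 − 3) − 0 = 0, and there is no ∂_3, so H_2 ≅ 0.

As a check, the Euler characteristic is 8 − 12 + 3 = -1, which agrees with 1 − 2 + 0 = -1.

H_0 = Z,  H_1 = Z^2,  H_2 = 0.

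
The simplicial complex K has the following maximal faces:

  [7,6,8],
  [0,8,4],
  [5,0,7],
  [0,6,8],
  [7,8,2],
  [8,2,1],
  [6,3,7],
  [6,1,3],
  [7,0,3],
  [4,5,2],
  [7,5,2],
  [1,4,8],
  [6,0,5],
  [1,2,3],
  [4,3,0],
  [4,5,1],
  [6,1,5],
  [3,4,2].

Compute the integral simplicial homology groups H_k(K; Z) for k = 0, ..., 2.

Order the vertices as 0 < 1 < 2 < 3 < 4 < 5 < 6 < 7 < 8. Listing each simplex with vertices in this order, K has dimension 2 with simplices:

  0-simplices (9): [0], [1], [2], [3], [4], [5], [6], [7], [8]
  1-simplices (27): (27 of them)
  2-simplices (18): [0,3,4], [0,3,7], [0,4,8], [0,5,6], [0,5,7], [0,6,8], [1,2,3], [1,2,8], [1,3,6], [1,4,5], [1,4,8], [1,5,6], [2,3,4], [2,4,5], [2,5,7], [2,7,8], [3,6,7], [6,7,8]

so the chain groups are C_0 ≅ Z^9, C_1 ≅ Z^27, C_2 ≅ Z^18.

Boundary ∂_1: C_1 → C_0 maps an edge to its endpoints' difference, ∂[p,q] = q − p.
This gives a 9×27 integer matrix of rank 8; reducing to Smith normal form yields diagonal entries (1,1,1,1,1,1,1,1).

∂_2: C_2 → C_1 acts by ∂[p,q,r] = [q,r] − [p,r] + [p,q]. For instance
  ∂[0,3,7] = [3,7] − [0,7] + [0,3],
  ∂[0,4,8] = [4,8] − [0,8] + [0,4].
This gives a 27×18 integer matrix of rank 18; reducing to Smith normal form yields diagonal entries (1,1,1,1,1,1,1,1,1,1,1,1,1,1,1,1,1,2).

Now H_k = ker ∂_k / im ∂_{k+1}, so:

  H_0: rank C_0 − rank ∂_1 = 9 − 8 = 1, and the invariant factors of ∂_1 are all 1, so H_0 = Z.
  H_1: rank ker ∂_1 − rank ∂_2 = (27 − 8) − 18 = 1, and ∂_2 has invariant factor 2 > 1, so H_1 = Z ⊕ Z_2.
  H_2: rank ker ∂_2 − rank ∂_3 = (18 − 18) − 0 = 0, and there is no ∂_3, so H_2 = 0.

(K is a triangulation of the Klein bottle.)

H_0 = Z,  H_1 = Z ⊕ Z_2,  H_2 = 0.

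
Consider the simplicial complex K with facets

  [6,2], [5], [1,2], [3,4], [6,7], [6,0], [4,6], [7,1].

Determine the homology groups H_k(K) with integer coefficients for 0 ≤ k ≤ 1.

Order the vertices as 0 < 1 < 2 < 3 < 4 < 5 < 6 < 7. Listing each simplex with vertices in this order, K has dimension 1 with simplices:

  0-simplices (8): [0], [1], [2], [3], [4], [5], [6], [7]
  1-simplices (7): [0,6], [1,2], [1,7], [2,6], [3,4], [4,6], [6,7]

Hence C_0 ≅ Z^8, C_1 ≅ Z^7.

Boundary ∂_1: C_1 → C_0 maps an edge to its endpoints' difference, ∂[p,q] = q − p. For instance
  ∂[0,6] = [6] − [0].
This gives a 8×7 integer matrix of rank 6; reducing to Smith normal form yields diagonal entries (1,1,1,1,1,1).

Computing H_k = (kernel of ∂_k) / (image of ∂_{k+1}):

  H_0: rank C_0 − rank ∂_1 = 8 − 6 = 2, and the invariant factors of ∂_1 are all 1, so H_0 ≅ Z^2.
  H_1: rank ker ∂_1 − rank ∂_2 = (7 − 6) − 0 = 1, and there is no ∂_2, so H_1 ≅ Z.

As a check, the Euler characteristic is 8 − 7 = 1, which agrees with 2 − 1 = 1.

H_0 = Z^2,  H_1 = Z.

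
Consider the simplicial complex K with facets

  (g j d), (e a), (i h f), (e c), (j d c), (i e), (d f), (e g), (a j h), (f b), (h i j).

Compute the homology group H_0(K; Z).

H_0 ≅ Z.

We work with the vertex ordering a < b < c < d < e < f < g < h < i < j. The simplices of K, each written with vertices in increasing order, are:

  0-simplices (10): a, b, c, d, e, f, g, h, i, j
  1-simplices (18): ae, ah, aj, bf, cd, ce, cj, df, dg, dj, eg, ei, fh, fi, gj, hi, hj, ij
  2-simplices (5): ahj, cdj, dgj, fhi, hij

so the chain groups are C_0 ≅ Z^10, C_1 ≅ Z^18, C_2 ≅ Z^5.

∂_1: C_1 → C_0 is given by ∂[p,q] = [q] − [p]. For instance
  ∂bf = f − b.
The resulting 10×18 matrix has rank 9, and its Smith normal form has invariant factors (1,1,1,1,1,1,1,1,1).

The boundary map ∂_2: C_2 → C_1 sends each 2-simplex [p,q,r] to [q,r] − [p,r] + [p,q]. For instance
  ∂hij = ij − hj + hi,
  ∂fhi = hi − fi + fh.
This gives a 18×5 integer matrix of rank 5; reducing to Smith normal form yields diagonal entries (1,1,1,1,1).

Reading off H_k = ker ∂_k / im ∂_{k+1}:

  H_0: rank C_0 − rank ∂_1 = 10 − 9 = 1, and the invariant factors of ∂_1 are all 1, so H_0 = Z.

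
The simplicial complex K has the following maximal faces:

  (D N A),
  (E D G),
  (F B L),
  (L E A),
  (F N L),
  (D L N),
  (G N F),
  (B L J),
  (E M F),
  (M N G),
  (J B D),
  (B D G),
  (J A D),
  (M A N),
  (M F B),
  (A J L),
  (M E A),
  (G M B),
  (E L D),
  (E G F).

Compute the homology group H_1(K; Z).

H_1 ≅ Z ⊕ Z/2.

K has 10 vertices, 30 edges, 20 triangles.
rank ∂_1 = 9, rank ∂_2 = 20 ⇒ b_1 = 30 − 9 − 20 = 1; ∂_2 has invariant factor(s) [2] giving torsion. So H_1 ≅ Z ⊕ Z/2.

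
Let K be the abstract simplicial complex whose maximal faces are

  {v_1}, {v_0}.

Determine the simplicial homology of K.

Take the total order v_0 < v_1 on the vertex set. Then K (dimension 0) consists of the simplices:

  0-simplices (2): [v_0], [v_1]

Hence C_0 ≅ Z^2.

Computing H_k = (kernel of ∂_k) / (image of ∂_{k+1}):

  H_0: rank C_0 − rank ∂_1 = 2 − 0 = 2, and there is no ∂_1, so H_0 ≅ Z^2.

H_0 ≅ Z^2.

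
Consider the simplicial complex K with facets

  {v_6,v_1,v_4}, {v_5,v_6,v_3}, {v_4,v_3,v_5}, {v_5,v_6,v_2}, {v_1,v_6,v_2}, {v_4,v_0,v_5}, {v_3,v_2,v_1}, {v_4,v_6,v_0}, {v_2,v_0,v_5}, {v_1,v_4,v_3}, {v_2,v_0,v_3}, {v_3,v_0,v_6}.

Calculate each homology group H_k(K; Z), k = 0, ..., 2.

H_0 ≅ Z,  H_1 ≅ Z_2,  H_2 = 0.

K has 7 vertices, 18 edges, 12 triangles.
rank ∂_0 = 0, rank ∂_1 = 6 ⇒ b_0 = 7 − 0 − 6 = 1; all invariant factors of ∂_1 are 1 so no torsion. So H_0 = Z.
rank ∂_1 = 6, rank ∂_2 = 12 ⇒ b_1 = 18 − 6 − 12 = 0; ∂_2 has invariant factor(s) [2] giving torsion. So H_1 = Z_2.
rank ∂_2 = 12, rank ∂_3 = 0 ⇒ b_2 = 12 − 12 − 0 = 0. So H_2 = 0.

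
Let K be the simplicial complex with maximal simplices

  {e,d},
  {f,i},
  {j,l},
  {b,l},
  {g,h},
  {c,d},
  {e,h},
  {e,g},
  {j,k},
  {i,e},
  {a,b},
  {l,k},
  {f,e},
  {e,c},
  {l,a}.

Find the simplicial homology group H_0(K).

H_0 ≅ Z^2.

We work with the vertex ordering a < b < c < d < e < f < g < h < i < j < k < l. The simplices of K, each written with vertices in increasing order, are:

  0-simplices (12): a, b, c, d, e, f, g, h, i, j, k, l
  1-simplices (15): ab, al, bl, cd, ce, de, ef, eg, eh, ei, fi, gh, jk, jl, kl

giving chain groups C_0 ≅ Z^12, C_1 ≅ Z^15.

∂_1: C_1 → C_0 is given by ∂[p,q] = [q] − [p]. For instance
  ∂cd = d − c.
As a 12×15 matrix over Z this has rank 10, with invariant factors (1,1,1,1,1,1,1,1,1,1).

Now H_k = ker ∂_k / im ∂_{k+1}, so:

  H_0: rank C_0 − rank ∂_1 = 12 − 10 = 2, and the invariant factors of ∂_1 are all 1, so H_0 ≅ Z^2.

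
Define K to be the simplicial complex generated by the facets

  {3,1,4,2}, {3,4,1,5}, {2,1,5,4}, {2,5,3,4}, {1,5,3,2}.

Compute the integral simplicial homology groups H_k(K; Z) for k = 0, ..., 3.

H_0 = Z,  H_1 = 0,  H_2 = 0,  H_3 = Z.

Order the vertices as 1 < 2 < 3 < 4 < 5. Listing each simplex with vertices in this order, K has dimension 3 with simplices:

  0-simplices (5): [1], [2], [3], [4], [5]
  1-simplices (10): [1,2], [1,3], [1,4], [1,5], [2,3], [2,4], [2,5], [3,4], [3,5], [4,5]
  2-simplices (10): [1,2,3], [1,2,4], [1,2,5], [1,3,4], [1,3,5], [1,4,5], [2,3,4], [2,3,5], [2,4,5], [3,4,5]
  3-simplices (5): [1,2,3,4], [1,2,3,5], [1,2,4,5], [1,3,4,5], [2,3,4,5]

giving chain groups C_0 ≅ Z^5, C_1 ≅ Z^10, C_2 ≅ Z^10, C_3 ≅ Z^5.

Boundary ∂_1: C_1 → C_0 sends each edge [p,q] (with p < q) to q − p. For instance
  ∂[3,4] = [4] − [3].
The 5×10 boundary matrix has rank 4 and Smith normal form diag(1,1,1,1).

The boundary map ∂_2: C_2 → C_1 sends each 2-simplex [p,q,r] to [q,r] − [p,r] + [p,q]. For instance
  ∂[2,3,4] = [3,4] − [2,4] + [2,3],
  ∂[3,4,5] = [4,5] − [3,5] + [3,4].
The resulting 10×10 matrix has rank 6, and its Smith normal form has invariant factors (1,1,1,1,1,1).

∂_3: C_3 → C_2 sends each 3-simplex σ to the alternating sum Σ_i (−1)^i (σ with its i-th vertex removed). For instance
  ∂[1,2,4,5] = [2,4,5] − [1,4,5] + [1,2,5] − [1,2,4],
  ∂[2,3,4,5] = [3,4,5] − [2,4,5] + [2,3,5] − [2,3,4].
The resulting 10×5 matrix has rank 4, and its Smith normal form has invariant factors (1,1,1,1).

From H_k ≅ ker(∂_k) / im(∂_{k+1}) we obtain:

  H_0: rank C_0 − rank ∂_1 = 5 − 4 = 1, and the invariant factors of ∂_1 are all 1, so H_0 = Z.
  H_1: rank ker ∂_1 − rank ∂_2 = (10 − 4) − 6 = 0, and the invariant factors of ∂_2 are all 1, so H_1 = 0.
  H_2: rank ker ∂_2 − rank ∂_3 = (10 − 6) − 4 = 0, and the invariant factors of ∂_3 are all 1, so H_2 = 0.
  H_3: rank ker ∂_3 − rank ∂_4 = (5 − 4) − 0 = 1, and there is no ∂_4, so H_3 = Z.

As a check, the Euler characteristic is 5 − 10 + 10 − 5 = 0, which agrees with 1 − 0 + 0 − 1 = 0.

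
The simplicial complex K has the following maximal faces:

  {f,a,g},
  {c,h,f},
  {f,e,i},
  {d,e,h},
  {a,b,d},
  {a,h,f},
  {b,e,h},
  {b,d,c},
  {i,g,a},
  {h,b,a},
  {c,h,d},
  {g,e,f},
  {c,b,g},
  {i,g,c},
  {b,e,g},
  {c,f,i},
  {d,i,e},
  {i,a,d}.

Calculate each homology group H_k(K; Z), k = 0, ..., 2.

H_0 = Z,  H_1 = Z ⊕ Z/2Z,  H_2 = 0.

Take the total order a < b < c < d < e < f < g < h < i on the vertex set. Then K (dimension 2) consists of the simplices:

  0-simplices (9): a, b, c, d, e, f, g, h, i
  1-simplices (27): ab, ad, af, ag, ah, ai, bc, bd, be, bg, bh, cd, cf, cg, ch, ci, de, dh, di, ef, eg, eh, ei, fg, fh, fi, gi
  2-simplices (18): abd, abh, adi, afg, afh, agi, bcd, bcg, beg, beh, cdh, cfh, cfi, cgi, deh, dei, efg, efi

so the chain groups are C_0 ≅ Z^9, C_1 ≅ Z^27, C_2 ≅ Z^18.

Boundary ∂_1: C_1 → C_0 sends each edge [p,q] (with p < q) to q − p.
This gives a 9×27 integer matrix of rank 8; reducing to Smith normal form yields diagonal entries (1,1,1,1,1,1,1,1).

The boundary map ∂_2: C_2 → C_1 maps a triangle to the signed sum of its edges. For instance
  ∂efg = fg − eg + ef,
  ∂afg = fg − ag + af.
This gives a 27×18 integer matrix of rank 18; reducing to Smith normal form yields diagonal entries (1,1,1,1,1,1,1,1,1,1,1,1,1,1,1,1,1,2).

From H_k ≅ ker(∂_k) / im(∂_{k+1}) we obtain:

  H_0: rank C_0 − rank ∂_1 = 9 − 8 = 1, and the invariant factors of ∂_1 are all 1, so H_0 ≅ Z.
  H_1: rank ker ∂_1 − rank ∂_2 = (27 − 8) − 18 = 1, and ∂_2 has invariant factor 2 > 1, so H_1 ≅ Z ⊕ Z/2Z.
  H_2: rank ker ∂_2 − rank ∂_3 = (18 − 18) − 0 = 0, and there is no ∂_3, so H_2 ≅ 0.

As a check, the Euler characteristic is 9 − 27 + 18 = 0, which agrees with 1 − 1 + 0 = 0.
(K is a triangulation of the Klein bottle.)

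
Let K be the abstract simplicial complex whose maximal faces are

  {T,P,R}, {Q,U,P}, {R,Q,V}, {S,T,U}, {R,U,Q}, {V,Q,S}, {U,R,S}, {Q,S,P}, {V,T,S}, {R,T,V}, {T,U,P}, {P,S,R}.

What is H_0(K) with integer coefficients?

H_0 ≅ Z.

Fix the vertex order P < Q < R < S < T < U < V and write every simplex with vertices in increasing order. Then dim K = 2 and the simplices of K are:

  0-simplices (7): P, Q, R, S, T, U, V
  1-simplices (18): PQ, PR, PS, PT, PU, QR, QS, QU, QV, RS, RT, RU, RV, ST, SU, SV, TU, TV
  2-simplices (12): PQS, PQU, PRS, PRT, PTU, QRU, QRV, QSV, RSU, RTV, STU, STV

Hence C_0 ≅ Z^7, C_1 ≅ Z^18, C_2 ≅ Z^12.

The boundary map ∂_1: C_1 → C_0 is given by ∂[p,q] = [q] − [p]. For instance
  ∂RU = U − R.
The resulting 7×18 matrix has rank 6, and its Smith normal form has invariant factors (1,1,1,1,1,1).

The boundary map ∂_2: C_2 → C_1 sends each 2-simplex [p,q,r] to [q,r] − [p,r] + [p,q]. For instance
  ∂RSU = SU − RU + RS,
  ∂PRS = RS − PS + PR.
This gives a 18×12 integer matrix of rank 12; reducing to Smith normal form yields diagonal entries (1,1,1,1,1,1,1,1,1,1,1,2).

Now H_k = ker ∂_k / im ∂_{k+1}, so:

  H_0: rank C_0 − rank ∂_1 = 7 − 6 = 1, and the invariant factors of ∂_1 are all 1, so H_0 = Z.

(K is a triangulation of the real projective plane RP^2.)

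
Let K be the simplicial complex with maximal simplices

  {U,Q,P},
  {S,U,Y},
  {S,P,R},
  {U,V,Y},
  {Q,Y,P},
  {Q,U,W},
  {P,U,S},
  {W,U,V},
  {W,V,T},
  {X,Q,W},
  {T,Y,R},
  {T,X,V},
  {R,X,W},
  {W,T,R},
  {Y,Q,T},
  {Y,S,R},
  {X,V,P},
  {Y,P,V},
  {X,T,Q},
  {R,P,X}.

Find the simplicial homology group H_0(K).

H_0 = Z.

We work with the vertex ordering P < Q < R < S < T < U < V < W < X < Y. The simplices of K, each written with vertices in increasing order, are:

  0-simplices (10): P, Q, R, S, T, U, V, W, X, Y
  1-simplices (30): PQ, PR, PS, PU, PV, PX, PY, QT, QU, QW, QX, QY, RS, RT, RW, RX, RY, SU, SY, TV, TW, TX, TY, UV, UW, UY, VW, VX, VY, WX
  2-simplices (20): PQU, PQY, PRS, PRX, PSU, PVX, PVY, QTX, QTY, QUW, QWX, RSY, RTW, RTY, RWX, SUY, TVW, TVX, UVW, UVY

Hence C_0 ≅ Z^10, C_1 ≅ Z^30, C_2 ≅ Z^20.

∂_1: C_1 → C_0 maps an edge to its endpoints' difference, ∂[p,q] = q − p. For instance
  ∂VX = X − V.
This gives a 10×30 integer matrix of rank 9; reducing to Smith normal form yields diagonal entries (1,1,1,1,1,1,1,1,1).

The boundary map ∂_2: C_2 → C_1 sends each 2-simplex [p,q,r] to [q,r] − [p,r] + [p,q]. For instance
  ∂PVX = VX − PX + PV,
  ∂RSY = SY − RY + RS.
The 30×20 boundary matrix has rank 20 and Smith normal form diag(1,1,1,1,1,1,1,1,1,1,1,1,1,1,1,1,1,1,1,2).

Reading off H_k = ker ∂_k / im ∂_{k+1}:

  H_0: rank C_0 − rank ∂_1 = 10 − 9 = 1, and the invariant factors of ∂_1 are all 1, so H_0 = Z.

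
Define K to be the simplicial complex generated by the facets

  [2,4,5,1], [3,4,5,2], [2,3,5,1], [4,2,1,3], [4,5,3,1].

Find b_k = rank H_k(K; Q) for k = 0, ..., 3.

Order the vertices as 1 < 2 < 3 < 4 < 5. Listing each simplex with vertices in this order, K has dimension 3 with simplices:

  0-simplices (5): [1], [2], [3], [4], [5]
  1-simplices (10): [1,2], [1,3], [1,4], [1,5], [2,3], [2,4], [2,5], [3,4], [3,5], [4,5]
  2-simplices (10): [1,2,3], [1,2,4], [1,2,5], [1,3,4], [1,3,5], [1,4,5], [2,3,4], [2,3,5], [2,4,5], [3,4,5]
  3-simplices (5): [1,2,3,4], [1,2,3,5], [1,2,4,5], [1,3,4,5], [2,3,4,5]

so the chain groups are C_0 ≅ Z^5, C_1 ≅ Z^10, C_2 ≅ Z^10, C_3 ≅ Z^5.

Boundary ∂_1: C_1 → C_0 is given by ∂[p,q] = [q] − [p].
This gives a 5×10 integer matrix of rank 4; reducing to Smith normal form yields diagonal entries (1,1,1,1).

∂_2: C_2 → C_1 acts by ∂[p,q,r] = [q,r] − [p,r] + [p,q]. For instance
  ∂[1,2,3] = [2,3] − [1,3] + [1,2],
  ∂[1,3,4] = [3,4] − [1,4] + [1,3].
The 10×10 boundary matrix has rank 6 and Smith normal form diag(1,1,1,1,1,1).

∂_3: C_3 → C_2 sends each 3-simplex σ to the alternating sum Σ_i (−1)^i (σ with its i-th vertex removed). For instance
  ∂[1,2,3,5] = [2,3,5] − [1,3,5] + [1,2,5] − [1,2,3],
  ∂[1,2,4,5] = [2,4,5] − [1,4,5] + [1,2,5] − [1,2,4].
The 10×5 boundary matrix has rank 4 and Smith normal form diag(1,1,1,1).

Computing H_k = (kernel of ∂_k) / (image of ∂_{k+1}):

  H_0: rank C_0 − rank ∂_1 = 5 − 4 = 1, and the invariant factors of ∂_1 are all 1, so H_0 = Z.
  H_1: rank ker ∂_1 − rank ∂_2 = (10 − 4) − 6 = 0, and the invariant factors of ∂_2 are all 1, so H_1 = 0.
  H_2: rank ker ∂_2 − rank ∂_3 = (10 − 6) − 4 = 0, and the invariant factors of ∂_3 are all 1, so H_2 = 0.
  H_3: rank ker ∂_3 − rank ∂_4 = (5 − 4) − 0 = 1, and there is no ∂_4, so H_3 = Z.

(K is a triangulation of the 3-sphere S^3.)

Hence the Betti numbers are b_0 = 1, b_1 = 0, b_2 = 0, b_3 = 1.

b_0 = 1, b_1 = 0, b_2 = 0, b_3 = 1.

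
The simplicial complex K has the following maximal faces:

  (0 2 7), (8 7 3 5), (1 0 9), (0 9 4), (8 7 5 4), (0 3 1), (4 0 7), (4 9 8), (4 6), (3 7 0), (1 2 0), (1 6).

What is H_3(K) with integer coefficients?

H_3 = 0.

Take the total order 0 < 1 < 2 < 3 < 4 < 5 < 6 < 7 < 8 < 9 on the vertex set. Then K (dimension 3) consists of the simplices:

  0-simplices (10): [0], [1], [2], [3], [4], [5], [6], [7], [8], [9]
  1-simplices (23): [0,1], [0,2], [0,3], [0,4], [0,7], [0,9], [1,2], [1,3], [1,6], [1,9], [2,7], [3,5], [3,7], [3,8], [4,5], [4,6], [4,7], [4,8], [4,9], [5,7], [5,8], [7,8], [8,9]
  2-simplices (15): [0,1,2], [0,1,3], [0,1,9], [0,2,7], [0,3,7], [0,4,7], [0,4,9], [3,5,7], [3,5,8], [3,7,8], [4,5,7], [4,5,8], [4,7,8], [4,8,9], [5,7,8]
  3-simplices (2): [3,5,7,8], [4,5,7,8]

so the chain groups are C_0 ≅ Z^10, C_1 ≅ Z^23, C_2 ≅ Z^15, C_3 ≅ Z^2.

The boundary map ∂_1: C_1 → C_0 is given by ∂[p,q] = [q] − [p]. For instance
  ∂[0,4] = [4] − [0].
The resulting 10×23 matrix has rank 9, and its Smith normal form has invariant factors (1,1,1,1,1,1,1,1,1).

∂_2: C_2 → C_1 sends each 2-simplex [p,q,r] to [q,r] − [p,r] + [p,q]. For instance
  ∂[4,8,9] = [8,9] − [4,9] + [4,8],
  ∂[0,4,9] = [4,9] − [0,9] + [0,4].
This gives a 23×15 integer matrix of rank 13; reducing to Smith normal form yields diagonal entries (1,1,1,1,1,1,1,1,1,1,1,1,1).

Boundary ∂_3: C_3 → C_2 sends each 3-simplex σ to the alternating sum Σ_i (−1)^i (σ with its i-th vertex removed). For instance
  ∂[3,5,7,8] = [5,7,8] − [3,7,8] + [3,5,8] − [3,5,7],
  ∂[4,5,7,8] = [5,7,8] − [4,7,8] + [4,5,8] − [4,5,7].
This gives a 15×2 integer matrix of rank 2; reducing to Smith normal form yields diagonal entries (1,1).

From H_k ≅ ker(∂_k) / im(∂_{k+1}) we obtain:

  H_3: rank ker ∂_3 − rank ∂_4 = (2 − 2) − 0 = 0, and there is no ∂_4, so H_3 ≅ 0.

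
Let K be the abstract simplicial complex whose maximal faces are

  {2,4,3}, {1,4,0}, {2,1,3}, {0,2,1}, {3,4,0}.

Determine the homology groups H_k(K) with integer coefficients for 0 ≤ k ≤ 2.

H_0 ≅ Z,  H_1 ≅ Z,  H_2 = 0.

Order the vertices as 0 < 1 < 2 < 3 < 4. Listing each simplex with vertices in this order, K has dimension 2 with simplices:

  0-simplices (5): [0], [1], [2], [3], [4]
  1-simplices (10): [0,1], [0,2], [0,3], [0,4], [1,2], [1,3], [1,4], [2,3], [2,4], [3,4]
  2-simplices (5): [0,1,2], [0,1,4], [0,3,4], [1,2,3], [2,3,4]

Hence C_0 ≅ Z^5, C_1 ≅ Z^10, C_2 ≅ Z^5.

∂_1: C_1 → C_0 sends each edge [p,q] (with p < q) to q − p. For instance
  ∂[0,3] = [3] − [0].
The resulting 5×10 matrix has rank 4, and its Smith normal form has invariant factors (1,1,1,1).

∂_2: C_2 → C_1 maps a triangle to the signed sum of its edges. For instance
  ∂[0,1,4] = [1,4] − [0,4] + [0,1],
  ∂[1,2,3] = [2,3] − [1,3] + [1,2].
This gives a 10×5 integer matrix of rank 5; reducing to Smith normal form yields diagonal entries (1,1,1,1,1).

From H_k ≅ ker(∂_k) / im(∂_{k+1}) we obtain:

  H_0: rank C_0 − rank ∂_1 = 5 − 4 = 1, and the invariant factors of ∂_1 are all 1, so H_0 = Z.
  H_1: rank ker ∂_1 − rank ∂_2 = (10 − 4) − 5 = 1, and the invariant factors of ∂_2 are all 1, so H_1 = Z.
  H_2: rank ker ∂_2 − rank ∂_3 = (5 − 5) − 0 = 0, and there is no ∂_3, so H_2 = 0.

As a check, the Euler characteristic is 5 − 10 + 5 = 0, which agrees with 1 − 1 + 0 = 0.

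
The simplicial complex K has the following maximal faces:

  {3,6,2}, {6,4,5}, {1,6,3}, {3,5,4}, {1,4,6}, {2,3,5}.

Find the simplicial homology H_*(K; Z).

H_0 = Z,  H_1 = Z,  H_2 = 0.

Order the vertices as 1 < 2 < 3 < 4 < 5 < 6. Listing each simplex with vertices in this order, K has dimension 2 with simplices:

  0-simplices (6): [1], [2], [3], [4], [5], [6]
  1-simplices (12): [1,3], [1,4], [1,6], [2,3], [2,5], [2,6], [3,4], [3,5], [3,6], [4,5], [4,6], [5,6]
  2-simplices (6): [1,3,6], [1,4,6], [2,3,5], [2,3,6], [3,4,5], [4,5,6]

Hence C_0 ≅ Z^6, C_1 ≅ Z^12, C_2 ≅ Z^6.

The boundary map ∂_1: C_1 → C_0 sends each edge [p,q] (with p < q) to q − p. For instance
  ∂[1,4] = [4] − [1].
The 6×12 boundary matrix has rank 5 and Smith normal form diag(1,1,1,1,1).

∂_2: C_2 → C_1 sends each 2-simplex [p,q,r] to [q,r] − [p,r] + [p,q]. For instance
  ∂[1,4,6] = [4,6] − [1,6] + [1,4],
  ∂[1,3,6] = [3,6] − [1,6] + [1,3].
As a 12×6 matrix over Z this has rank 6, with invariant factors (1,1,1,1,1,1).

Now H_k = ker ∂_k / im ∂_{k+1}, so:

  H_0: rank C_0 − rank ∂_1 = 6 − 5 = 1, and the invariant factors of ∂_1 are all 1, so H_0 ≅ Z.
  H_1: rank ker ∂_1 − rank ∂_2 = (12 − 5) − 6 = 1, and the invariant factors of ∂_2 are all 1, so H_1 ≅ Z.
  H_2: rank ker ∂_2 − rank ∂_3 = (6 − 6) − 0 = 0, and there is no ∂_3, so H_2 ≅ 0.

As a check, the Euler characteristic is 6 − 12 + 6 = 0, which agrees with 1 − 1 + 0 = 0.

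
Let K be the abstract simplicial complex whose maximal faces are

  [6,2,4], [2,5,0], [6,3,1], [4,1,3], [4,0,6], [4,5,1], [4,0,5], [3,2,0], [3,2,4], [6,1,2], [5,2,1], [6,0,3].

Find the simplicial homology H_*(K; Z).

We work with the vertex ordering 0 < 1 < 2 < 3 < 4 < 5 < 6. The simplices of K, each written with vertices in increasing order, are:

  0-simplices (7): [0], [1], [2], [3], [4], [5], [6]
  1-simplices (18): [0,2], [0,3], [0,4], [0,5], [0,6], [1,2], [1,3], [1,4], [1,5], [1,6], [2,3], [2,4], [2,5], [2,6], [3,4], [3,6], [4,5], [4,6]
  2-simplices (12): [0,2,3], [0,2,5], [0,3,6], [0,4,5], [0,4,6], [1,2,5], [1,2,6], [1,3,4], [1,3,6], [1,4,5], [2,3,4], [2,4,6]

Hence C_0 ≅ Z^7, C_1 ≅ Z^18, C_2 ≅ Z^12.

The boundary map ∂_1: C_1 → C_0 maps an edge to its endpoints' difference, ∂[p,q] = q − p. For instance
  ∂[4,5] = [5] − [4].
The resulting 7×18 matrix has rank 6, and its Smith normal form has invariant factors (1,1,1,1,1,1).

The boundary map ∂_2: C_2 → C_1 maps a triangle to the signed sum of its edges. For instance
  ∂[2,4,6] = [4,6] − [2,6] + [2,4],
  ∂[1,4,5] = [4,5] − [1,5] + [1,4].
The resulting 18×12 matrix has rank 12, and its Smith normal form has invariant factors (1,1,1,1,1,1,1,1,1,1,1,2).

Reading off H_k = ker ∂_k / im ∂_{k+1}:

  H_0: rank C_0 − rank ∂_1 = 7 − 6 = 1, and the invariant factors of ∂_1 are all 1, so H_0 ≅ Z.
  H_1: rank ker ∂_1 − rank ∂_2 = (18 − 6) − 12 = 0, and ∂_2 has invariant factor 2 > 1, so H_1 ≅ Z/2Z.
  H_2: rank ker ∂_2 − rank ∂_3 = (12 − 12) − 0 = 0, and there is no ∂_3, so H_2 ≅ 0.

(K is a triangulation of the real projective plane RP^2.)

H_0 = Z,  H_1 = Z/2Z,  H_2 = 0.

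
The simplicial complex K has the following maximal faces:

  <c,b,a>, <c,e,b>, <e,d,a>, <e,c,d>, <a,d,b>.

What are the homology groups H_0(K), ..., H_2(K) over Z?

H_0 = Z,  H_1 = Z,  H_2 = 0.

Fix the vertex order a < b < c < d < e and write every simplex with vertices in increasing order. Then dim K = 2 and the simplices of K are:

  0-simplices (5): a, b, c, d, e
  1-simplices (10): ab, ac, ad, ae, bc, bd, be, cd, ce, de
  2-simplices (5): abc, abd, ade, bce, cde

so the chain groups are C_0 ≅ Z^5, C_1 ≅ Z^10, C_2 ≅ Z^5.

Boundary ∂_1: C_1 → C_0 maps an edge to its endpoints' difference, ∂[p,q] = q − p.
The resulting 5×10 matrix has rank 4, and its Smith normal form has invariant factors (1,1,1,1).

The boundary map ∂_2: C_2 → C_1 acts by ∂[p,q,r] = [q,r] − [p,r] + [p,q]. For instance
  ∂abc = bc − ac + ab,
  ∂abd = bd − ad + ab.
This gives a 10×5 integer matrix of rank 5; reducing to Smith normal form yields diagonal entries (1,1,1,1,1).

Now H_k = ker ∂_k / im ∂_{k+1}, so:

  H_0: rank C_0 − rank ∂_1 = 5 − 4 = 1, and the invariant factors of ∂_1 are all 1, so H_0 = Z.
  H_1: rank ker ∂_1 − rank ∂_2 = (10 − 4) − 5 = 1, and the invariant factors of ∂_2 are all 1, so H_1 = Z.
  H_2: rank ker ∂_2 − rank ∂_3 = (5 − 5) − 0 = 0, and there is no ∂_3, so H_2 = 0.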